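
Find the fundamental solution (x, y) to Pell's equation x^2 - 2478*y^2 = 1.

First expand sqrt(2478) as a continued fraction. With x_i = (sqrt(2478) + m_i)/d_i and (m_0, d_0) = (0, 1): a_0 = floor(sqrt(2478)) = 49, since 49^2 = 2401 <= 2478 < 2500 = 50^2.
Iterate m_{i+1} = d_i*a_i - m_i, d_{i+1} = (2478 - m_{i+1}^2)/d_i, a_{i+1} = floor((a_0 + m_{i+1})/d_{i+1}):
  m_1 = 1*49 - 0 = 49, d_1 = (2478 - 49^2)/1 = 77/1 = 77, a_1 = floor((49 + 49)/77) = 1.
  m_2 = 77*1 - 49 = 28, d_2 = (2478 - 28^2)/77 = 1694/77 = 22, a_2 = floor((49 + 28)/22) = 3.
  m_3 = 22*3 - 28 = 38, d_3 = (2478 - 38^2)/22 = 1034/22 = 47, a_3 = floor((49 + 38)/47) = 1.
  m_4 = 47*1 - 38 = 9, d_4 = (2478 - 9^2)/47 = 2397/47 = 51, a_4 = floor((49 + 9)/51) = 1.
  m_5 = 51*1 - 9 = 42, d_5 = (2478 - 42^2)/51 = 714/51 = 14, a_5 = floor((49 + 42)/14) = 6.
  m_6 = 14*6 - 42 = 42, d_6 = (2478 - 42^2)/14 = 714/14 = 51, a_6 = floor((49 + 42)/51) = 1.
  m_7 = 51*1 - 42 = 9, d_7 = (2478 - 9^2)/51 = 2397/51 = 47, a_7 = floor((49 + 9)/47) = 1.
  m_8 = 47*1 - 9 = 38, d_8 = (2478 - 38^2)/47 = 1034/47 = 22, a_8 = floor((49 + 38)/22) = 3.
  m_9 = 22*3 - 38 = 28, d_9 = (2478 - 28^2)/22 = 1694/22 = 77, a_9 = floor((49 + 28)/77) = 1.
  m_10 = 77*1 - 28 = 49, d_10 = (2478 - 49^2)/77 = 77/77 = 1, a_10 = floor((49 + 49)/1) = 98.
  m_11 = 1*98 - 49 = 49, d_11 = (2478 - 49^2)/1 = 77/1 = 77: (m_11, d_11) = (m_1, d_1) = (49, 77), so from here the quotients repeat a_1, ..., a_10; the period length is 10.
So sqrt(2478) = [49; (1, 3, 1, 1, 6, 1, 1, 3, 1, 98)] with period length k = 10.
k is even, so the fundamental solution of x^2 - 2478y^2 = 1 is (p_{k-1}, q_{k-1}) = (p_9, q_9); compute convergents through index 9.
Convergents (p_i = a_i*p_{i-1} + p_{i-2}, q_i = a_i*q_{i-1} + q_{i-2} with p_{-2}=0, p_{-1}=1, q_{-2}=1, q_{-1}=0):
  i=0: a_0=49, p_0 = 49*1 + 0 = 49, q_0 = 49*0 + 1 = 1.
  i=1: a_1=1, p_1 = 1*49 + 1 = 50, q_1 = 1*1 + 0 = 1.
  i=2: a_2=3, p_2 = 3*50 + 49 = 199, q_2 = 3*1 + 1 = 4.
  i=3: a_3=1, p_3 = 1*199 + 50 = 249, q_3 = 1*4 + 1 = 5.
  i=4: a_4=1, p_4 = 1*249 + 199 = 448, q_4 = 1*5 + 4 = 9.
  i=5: a_5=6, p_5 = 6*448 + 249 = 2937, q_5 = 6*9 + 5 = 59.
  i=6: a_6=1, p_6 = 1*2937 + 448 = 3385, q_6 = 1*59 + 9 = 68.
  i=7: a_7=1, p_7 = 1*3385 + 2937 = 6322, q_7 = 1*68 + 59 = 127.
  i=8: a_8=3, p_8 = 3*6322 + 3385 = 22351, q_8 = 3*127 + 68 = 449.
  i=9: a_9=1, p_9 = 1*22351 + 6322 = 28673, q_9 = 1*449 + 127 = 576.
Check: 28673^2 - 2478*576^2 = 822140929 - 822140928 = 1, so (x, y) = (28673, 576) solves the equation, and by the theorem it is the least positive solution.

(x, y) = (28673, 576)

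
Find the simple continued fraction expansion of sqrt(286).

[16; (1, 10, 3, 3, 2, 3, 3, 10, 1, 32)]

Write x_i = (sqrt(286) + m_i)/d_i with (m_0, d_0) = (0, 1). a_0 = floor(sqrt(286)) = 16, since 16^2 = 256 <= 286 < 289 = 17^2.
Iterate m_{i+1} = d_i*a_i - m_i, d_{i+1} = (286 - m_{i+1}^2)/d_i, a_{i+1} = floor((a_0 + m_{i+1})/d_{i+1}):
  m_1 = 1*16 - 0 = 16, d_1 = (286 - 16^2)/1 = 30/1 = 30, a_1 = floor((16 + 16)/30) = 1.
  m_2 = 30*1 - 16 = 14, d_2 = (286 - 14^2)/30 = 90/30 = 3, a_2 = floor((16 + 14)/3) = 10.
  m_3 = 3*10 - 14 = 16, d_3 = (286 - 16^2)/3 = 30/3 = 10, a_3 = floor((16 + 16)/10) = 3.
  m_4 = 10*3 - 16 = 14, d_4 = (286 - 14^2)/10 = 90/10 = 9, a_4 = floor((16 + 14)/9) = 3.
  m_5 = 9*3 - 14 = 13, d_5 = (286 - 13^2)/9 = 117/9 = 13, a_5 = floor((16 + 13)/13) = 2.
  m_6 = 13*2 - 13 = 13, d_6 = (286 - 13^2)/13 = 117/13 = 9, a_6 = floor((16 + 13)/9) = 3.
  m_7 = 9*3 - 13 = 14, d_7 = (286 - 14^2)/9 = 90/9 = 10, a_7 = floor((16 + 14)/10) = 3.
  m_8 = 10*3 - 14 = 16, d_8 = (286 - 16^2)/10 = 30/10 = 3, a_8 = floor((16 + 16)/3) = 10.
  m_9 = 3*10 - 16 = 14, d_9 = (286 - 14^2)/3 = 90/3 = 30, a_9 = floor((16 + 14)/30) = 1.
  m_10 = 30*1 - 14 = 16, d_10 = (286 - 16^2)/30 = 30/30 = 1, a_10 = floor((16 + 16)/1) = 32.
  m_11 = 1*32 - 16 = 16, d_11 = (286 - 16^2)/1 = 30/1 = 30: (m_11, d_11) = (m_1, d_1) = (16, 30), so from here the quotients repeat a_1, ..., a_10; the period length is 10.
Hence the expansion of sqrt(286) is a_0 = 16 followed by the repeating block 1, 10, 3, 3, 2, 3, 3, 10, 1, 32 (period 10).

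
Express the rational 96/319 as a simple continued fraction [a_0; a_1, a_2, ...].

Run the Euclidean algorithm on 96 and 319; the successive quotients are the partial quotients a_0, a_1, ... (each step inverts the fractional part left over by the previous one):
  96 = 0*319 + 96, so a_0 = 0.
  319 = 3*96 + 31, so a_1 = 3.
  96 = 3*31 + 3, so a_2 = 3.
  31 = 10*3 + 1, so a_3 = 10.
  3 = 3*1 + 0, so a_4 = 3.
The remainder reaches 0 after 5 divisions, so the expansion has 5 partial quotients, read off in order.

[0; 3, 3, 10, 3]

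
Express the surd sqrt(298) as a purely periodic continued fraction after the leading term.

[17; (3, 1, 4, 5, 1, 1, 5, 4, 1, 3, 34)]

Write x_i = (sqrt(298) + m_i)/d_i with (m_0, d_0) = (0, 1). a_0 = floor(sqrt(298)) = 17, since 17^2 = 289 <= 298 < 324 = 18^2.
Iterate m_{i+1} = d_i*a_i - m_i, d_{i+1} = (298 - m_{i+1}^2)/d_i, a_{i+1} = floor((a_0 + m_{i+1})/d_{i+1}):
  m_1 = 1*17 - 0 = 17, d_1 = (298 - 17^2)/1 = 9/1 = 9, a_1 = floor((17 + 17)/9) = 3.
  m_2 = 9*3 - 17 = 10, d_2 = (298 - 10^2)/9 = 198/9 = 22, a_2 = floor((17 + 10)/22) = 1.
  m_3 = 22*1 - 10 = 12, d_3 = (298 - 12^2)/22 = 154/22 = 7, a_3 = floor((17 + 12)/7) = 4.
  m_4 = 7*4 - 12 = 16, d_4 = (298 - 16^2)/7 = 42/7 = 6, a_4 = floor((17 + 16)/6) = 5.
  m_5 = 6*5 - 16 = 14, d_5 = (298 - 14^2)/6 = 102/6 = 17, a_5 = floor((17 + 14)/17) = 1.
  m_6 = 17*1 - 14 = 3, d_6 = (298 - 3^2)/17 = 289/17 = 17, a_6 = floor((17 + 3)/17) = 1.
  m_7 = 17*1 - 3 = 14, d_7 = (298 - 14^2)/17 = 102/17 = 6, a_7 = floor((17 + 14)/6) = 5.
  m_8 = 6*5 - 14 = 16, d_8 = (298 - 16^2)/6 = 42/6 = 7, a_8 = floor((17 + 16)/7) = 4.
  m_9 = 7*4 - 16 = 12, d_9 = (298 - 12^2)/7 = 154/7 = 22, a_9 = floor((17 + 12)/22) = 1.
  m_10 = 22*1 - 12 = 10, d_10 = (298 - 10^2)/22 = 198/22 = 9, a_10 = floor((17 + 10)/9) = 3.
  m_11 = 9*3 - 10 = 17, d_11 = (298 - 17^2)/9 = 9/9 = 1, a_11 = floor((17 + 17)/1) = 34.
  m_12 = 1*34 - 17 = 17, d_12 = (298 - 17^2)/1 = 9/1 = 9: (m_12, d_12) = (m_1, d_1) = (17, 9), so from here the quotients repeat a_1, ..., a_11; the period length is 11.
Hence the expansion of sqrt(298) is a_0 = 17 followed by the repeating block 3, 1, 4, 5, 1, 1, 5, 4, 1, 3, 34 (period 11).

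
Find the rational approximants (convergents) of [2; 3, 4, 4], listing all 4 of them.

2/1, 7/3, 30/13, 127/55

Using the convergent recurrence p_i = a_i*p_{i-1} + p_{i-2}, q_i = a_i*q_{i-1} + q_{i-2} with p_{-2}=0, p_{-1}=1, q_{-2}=1, q_{-1}=0:
  i=0: a_0=2, p_0 = 2*1 + 0 = 2, q_0 = 2*0 + 1 = 1.
  i=1: a_1=3, p_1 = 3*2 + 1 = 7, q_1 = 3*1 + 0 = 3.
  i=2: a_2=4, p_2 = 4*7 + 2 = 30, q_2 = 4*3 + 1 = 13.
  i=3: a_3=4, p_3 = 4*30 + 7 = 127, q_3 = 4*13 + 3 = 55.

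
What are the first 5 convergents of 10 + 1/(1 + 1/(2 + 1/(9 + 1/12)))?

Using the convergent recurrence p_i = a_i*p_{i-1} + p_{i-2}, q_i = a_i*q_{i-1} + q_{i-2} with p_{-2}=0, p_{-1}=1, q_{-2}=1, q_{-1}=0:
  i=0: a_0=10, p_0 = 10*1 + 0 = 10, q_0 = 10*0 + 1 = 1.
  i=1: a_1=1, p_1 = 1*10 + 1 = 11, q_1 = 1*1 + 0 = 1.
  i=2: a_2=2, p_2 = 2*11 + 10 = 32, q_2 = 2*1 + 1 = 3.
  i=3: a_3=9, p_3 = 9*32 + 11 = 299, q_3 = 9*3 + 1 = 28.
  i=4: a_4=12, p_4 = 12*299 + 32 = 3620, q_4 = 12*28 + 3 = 339.

10/1, 11/1, 32/3, 299/28, 3620/339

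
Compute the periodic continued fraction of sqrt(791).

[28; (8, 56)]

Write x_i = (sqrt(791) + m_i)/d_i with (m_0, d_0) = (0, 1). a_0 = floor(sqrt(791)) = 28, since 28^2 = 784 <= 791 < 841 = 29^2.
Iterate m_{i+1} = d_i*a_i - m_i, d_{i+1} = (791 - m_{i+1}^2)/d_i, a_{i+1} = floor((a_0 + m_{i+1})/d_{i+1}):
  m_1 = 1*28 - 0 = 28, d_1 = (791 - 28^2)/1 = 7/1 = 7, a_1 = floor((28 + 28)/7) = 8.
  m_2 = 7*8 - 28 = 28, d_2 = (791 - 28^2)/7 = 7/7 = 1, a_2 = floor((28 + 28)/1) = 56.
  m_3 = 1*56 - 28 = 28, d_3 = (791 - 28^2)/1 = 7/1 = 7: (m_3, d_3) = (m_1, d_1) = (28, 7), so from here the quotients repeat a_1, a_2; the period length is 2.
Hence the expansion of sqrt(791) is a_0 = 28 followed by the repeating block 8, 56 (period 2).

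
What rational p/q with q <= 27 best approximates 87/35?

67/27

Expand x = 87/35 as a continued fraction with the Euclidean algorithm:
  87 = 2*35 + 17, so a_0 = 2.
  35 = 2*17 + 1, so a_1 = 2.
  17 = 17*1 + 0, so a_2 = 17.
so x = [2; 2, 17].
Convergents (p_i = a_i*p_{i-1} + p_{i-2}, q_i = a_i*q_{i-1} + q_{i-2} with p_{-2}=0, p_{-1}=1, q_{-2}=1, q_{-1}=0), until the denominator exceeds 27:
  i=0: a_0=2, p_0 = 2*1 + 0 = 2, q_0 = 2*0 + 1 = 1.
  i=1: a_1=2, p_1 = 2*2 + 1 = 5, q_1 = 2*1 + 0 = 2.
  i=2: a_2=17, p_2 = 17*5 + 2 = 87, q_2 = 17*2 + 1 = 35.
q_2 = 35 > 27, so the last convergent with denominator <= 27 is p_1/q_1 = 5/2.
The closest fraction with denominator <= 27 is either p_1/q_1 or the intermediate fraction (k*p_1 + p_0)/(k*q_1 + q_0) with the largest k >= 1 whose denominator stays <= 27; these approach x as k grows, and every other convergent or intermediate fraction in range is farther away.
Largest k: floor((27 - q_0)/q_1) = floor((27 - 1)/2) = 13.
That gives (13*5 + 2)/(13*2 + 1) = 67/27.
Compare the errors: |x - 5/2| = |87*2 - 5*35|/(35*2) = 1/70, and |x - 67/27| = |87*27 - 67*35|/(35*27) = 4/945.
Cross-multiplying, 4*70 = 280 < 945 = 1*945, so 4/945 is smaller: the intermediate fraction 67/27 is closer to x than 5/2.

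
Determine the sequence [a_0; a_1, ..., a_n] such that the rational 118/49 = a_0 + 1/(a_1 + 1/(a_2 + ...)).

Run the Euclidean algorithm on 118 and 49; the successive quotients are the partial quotients a_0, a_1, ... (each step inverts the fractional part left over by the previous one):
  118 = 2*49 + 20, so a_0 = 2.
  49 = 2*20 + 9, so a_1 = 2.
  20 = 2*9 + 2, so a_2 = 2.
  9 = 4*2 + 1, so a_3 = 4.
  2 = 2*1 + 0, so a_4 = 2.
The remainder reaches 0 after 5 divisions, so the expansion has 5 partial quotients, read off in order.

[2; 2, 2, 4, 2]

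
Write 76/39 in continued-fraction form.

[1; 1, 18, 2]

Run the Euclidean algorithm on 76 and 39; the successive quotients are the partial quotients a_0, a_1, ... (each step inverts the fractional part left over by the previous one):
  76 = 1*39 + 37, so a_0 = 1.
  39 = 1*37 + 2, so a_1 = 1.
  37 = 18*2 + 1, so a_2 = 18.
  2 = 2*1 + 0, so a_3 = 2.
The remainder reaches 0 after 4 divisions, so the expansion has 4 partial quotients, read off in order.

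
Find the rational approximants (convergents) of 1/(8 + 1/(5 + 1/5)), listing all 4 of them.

0/1, 1/8, 5/41, 26/213

Using the convergent recurrence p_i = a_i*p_{i-1} + p_{i-2}, q_i = a_i*q_{i-1} + q_{i-2} with p_{-2}=0, p_{-1}=1, q_{-2}=1, q_{-1}=0:
  i=0: a_0=0, p_0 = 0*1 + 0 = 0, q_0 = 0*0 + 1 = 1.
  i=1: a_1=8, p_1 = 8*0 + 1 = 1, q_1 = 8*1 + 0 = 8.
  i=2: a_2=5, p_2 = 5*1 + 0 = 5, q_2 = 5*8 + 1 = 41.
  i=3: a_3=5, p_3 = 5*5 + 1 = 26, q_3 = 5*41 + 8 = 213.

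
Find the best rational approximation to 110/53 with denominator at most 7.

15/7

Expand x = 110/53 as a continued fraction with the Euclidean algorithm:
  110 = 2*53 + 4, so a_0 = 2.
  53 = 13*4 + 1, so a_1 = 13.
  4 = 4*1 + 0, so a_2 = 4.
so x = [2; 13, 4].
Convergents (p_i = a_i*p_{i-1} + p_{i-2}, q_i = a_i*q_{i-1} + q_{i-2} with p_{-2}=0, p_{-1}=1, q_{-2}=1, q_{-1}=0), until the denominator exceeds 7:
  i=0: a_0=2, p_0 = 2*1 + 0 = 2, q_0 = 2*0 + 1 = 1.
  i=1: a_1=13, p_1 = 13*2 + 1 = 27, q_1 = 13*1 + 0 = 13.
q_1 = 13 > 7, so the last convergent with denominator <= 7 is p_0/q_0 = 2/1.
The closest fraction with denominator <= 7 is either p_0/q_0 or the intermediate fraction (k*p_0 + p_{-1})/(k*q_0 + q_{-1}) with the largest k >= 1 whose denominator stays <= 7; these approach x as k grows, and every other convergent or intermediate fraction in range is farther away.
Largest k: floor((7 - q_{-1})/q_0) = floor((7 - 0)/1) = 7 (using the seeds p_{-1} = 1, q_{-1} = 0).
That gives (7*2 + 1)/(7*1 + 0) = 15/7.
Compare the errors: |x - 2/1| = |110*1 - 2*53|/(53*1) = 4/53, and |x - 15/7| = |110*7 - 15*53|/(53*7) = 25/371.
Cross-multiplying, 25*53 = 1325 < 1484 = 4*371, so 25/371 is smaller: the intermediate fraction 15/7 is closer to x than 2/1.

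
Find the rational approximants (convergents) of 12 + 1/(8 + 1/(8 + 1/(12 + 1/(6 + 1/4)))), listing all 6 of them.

Using the convergent recurrence p_i = a_i*p_{i-1} + p_{i-2}, q_i = a_i*q_{i-1} + q_{i-2} with p_{-2}=0, p_{-1}=1, q_{-2}=1, q_{-1}=0:
  i=0: a_0=12, p_0 = 12*1 + 0 = 12, q_0 = 12*0 + 1 = 1.
  i=1: a_1=8, p_1 = 8*12 + 1 = 97, q_1 = 8*1 + 0 = 8.
  i=2: a_2=8, p_2 = 8*97 + 12 = 788, q_2 = 8*8 + 1 = 65.
  i=3: a_3=12, p_3 = 12*788 + 97 = 9553, q_3 = 12*65 + 8 = 788.
  i=4: a_4=6, p_4 = 6*9553 + 788 = 58106, q_4 = 6*788 + 65 = 4793.
  i=5: a_5=4, p_5 = 4*58106 + 9553 = 241977, q_5 = 4*4793 + 788 = 19960.

12/1, 97/8, 788/65, 9553/788, 58106/4793, 241977/19960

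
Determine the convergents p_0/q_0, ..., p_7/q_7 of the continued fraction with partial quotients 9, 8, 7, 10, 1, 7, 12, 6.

9/1, 73/8, 520/57, 5273/578, 5793/635, 45824/5023, 555681/60911, 3379910/370489

Using the convergent recurrence p_i = a_i*p_{i-1} + p_{i-2}, q_i = a_i*q_{i-1} + q_{i-2} with p_{-2}=0, p_{-1}=1, q_{-2}=1, q_{-1}=0:
  i=0: a_0=9, p_0 = 9*1 + 0 = 9, q_0 = 9*0 + 1 = 1.
  i=1: a_1=8, p_1 = 8*9 + 1 = 73, q_1 = 8*1 + 0 = 8.
  i=2: a_2=7, p_2 = 7*73 + 9 = 520, q_2 = 7*8 + 1 = 57.
  i=3: a_3=10, p_3 = 10*520 + 73 = 5273, q_3 = 10*57 + 8 = 578.
  i=4: a_4=1, p_4 = 1*5273 + 520 = 5793, q_4 = 1*578 + 57 = 635.
  i=5: a_5=7, p_5 = 7*5793 + 5273 = 45824, q_5 = 7*635 + 578 = 5023.
  i=6: a_6=12, p_6 = 12*45824 + 5793 = 555681, q_6 = 12*5023 + 635 = 60911.
  i=7: a_7=6, p_7 = 6*555681 + 45824 = 3379910, q_7 = 6*60911 + 5023 = 370489.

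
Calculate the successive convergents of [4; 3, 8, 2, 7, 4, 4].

Using the convergent recurrence p_i = a_i*p_{i-1} + p_{i-2}, q_i = a_i*q_{i-1} + q_{i-2} with p_{-2}=0, p_{-1}=1, q_{-2}=1, q_{-1}=0:
  i=0: a_0=4, p_0 = 4*1 + 0 = 4, q_0 = 4*0 + 1 = 1.
  i=1: a_1=3, p_1 = 3*4 + 1 = 13, q_1 = 3*1 + 0 = 3.
  i=2: a_2=8, p_2 = 8*13 + 4 = 108, q_2 = 8*3 + 1 = 25.
  i=3: a_3=2, p_3 = 2*108 + 13 = 229, q_3 = 2*25 + 3 = 53.
  i=4: a_4=7, p_4 = 7*229 + 108 = 1711, q_4 = 7*53 + 25 = 396.
  i=5: a_5=4, p_5 = 4*1711 + 229 = 7073, q_5 = 4*396 + 53 = 1637.
  i=6: a_6=4, p_6 = 4*7073 + 1711 = 30003, q_6 = 4*1637 + 396 = 6944.

4/1, 13/3, 108/25, 229/53, 1711/396, 7073/1637, 30003/6944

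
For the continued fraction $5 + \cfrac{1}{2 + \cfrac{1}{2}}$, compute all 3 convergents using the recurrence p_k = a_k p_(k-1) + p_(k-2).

5/1, 11/2, 27/5

Using the convergent recurrence p_i = a_i*p_{i-1} + p_{i-2}, q_i = a_i*q_{i-1} + q_{i-2} with p_{-2}=0, p_{-1}=1, q_{-2}=1, q_{-1}=0:
  i=0: a_0=5, p_0 = 5*1 + 0 = 5, q_0 = 5*0 + 1 = 1.
  i=1: a_1=2, p_1 = 2*5 + 1 = 11, q_1 = 2*1 + 0 = 2.
  i=2: a_2=2, p_2 = 2*11 + 5 = 27, q_2 = 2*2 + 1 = 5.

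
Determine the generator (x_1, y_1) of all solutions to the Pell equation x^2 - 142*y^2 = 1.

(x, y) = (143, 12)

First expand sqrt(142) as a continued fraction. With x_i = (sqrt(142) + m_i)/d_i and (m_0, d_0) = (0, 1): a_0 = floor(sqrt(142)) = 11, since 11^2 = 121 <= 142 < 144 = 12^2.
Iterate m_{i+1} = d_i*a_i - m_i, d_{i+1} = (142 - m_{i+1}^2)/d_i, a_{i+1} = floor((a_0 + m_{i+1})/d_{i+1}):
  m_1 = 1*11 - 0 = 11, d_1 = (142 - 11^2)/1 = 21/1 = 21, a_1 = floor((11 + 11)/21) = 1.
  m_2 = 21*1 - 11 = 10, d_2 = (142 - 10^2)/21 = 42/21 = 2, a_2 = floor((11 + 10)/2) = 10.
  m_3 = 2*10 - 10 = 10, d_3 = (142 - 10^2)/2 = 42/2 = 21, a_3 = floor((11 + 10)/21) = 1.
  m_4 = 21*1 - 10 = 11, d_4 = (142 - 11^2)/21 = 21/21 = 1, a_4 = floor((11 + 11)/1) = 22.
  m_5 = 1*22 - 11 = 11, d_5 = (142 - 11^2)/1 = 21/1 = 21: (m_5, d_5) = (m_1, d_1) = (11, 21), so from here the quotients repeat a_1, ..., a_4; the period length is 4.
So sqrt(142) = [11; (1, 10, 1, 22)] with period length k = 4.
k is even, so the fundamental solution of x^2 - 142y^2 = 1 is (p_{k-1}, q_{k-1}) = (p_3, q_3); compute convergents through index 3.
Convergents (p_i = a_i*p_{i-1} + p_{i-2}, q_i = a_i*q_{i-1} + q_{i-2} with p_{-2}=0, p_{-1}=1, q_{-2}=1, q_{-1}=0):
  i=0: a_0=11, p_0 = 11*1 + 0 = 11, q_0 = 11*0 + 1 = 1.
  i=1: a_1=1, p_1 = 1*11 + 1 = 12, q_1 = 1*1 + 0 = 1.
  i=2: a_2=10, p_2 = 10*12 + 11 = 131, q_2 = 10*1 + 1 = 11.
  i=3: a_3=1, p_3 = 1*131 + 12 = 143, q_3 = 1*11 + 1 = 12.
Check: 143^2 - 142*12^2 = 20449 - 20448 = 1, so (x, y) = (143, 12) solves the equation, and by the theorem it is the least positive solution.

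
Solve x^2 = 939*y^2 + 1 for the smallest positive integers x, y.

First expand sqrt(939) as a continued fraction. With x_i = (sqrt(939) + m_i)/d_i and (m_0, d_0) = (0, 1): a_0 = floor(sqrt(939)) = 30, since 30^2 = 900 <= 939 < 961 = 31^2.
Iterate m_{i+1} = d_i*a_i - m_i, d_{i+1} = (939 - m_{i+1}^2)/d_i, a_{i+1} = floor((a_0 + m_{i+1})/d_{i+1}):
  m_1 = 1*30 - 0 = 30, d_1 = (939 - 30^2)/1 = 39/1 = 39, a_1 = floor((30 + 30)/39) = 1.
  m_2 = 39*1 - 30 = 9, d_2 = (939 - 9^2)/39 = 858/39 = 22, a_2 = floor((30 + 9)/22) = 1.
  m_3 = 22*1 - 9 = 13, d_3 = (939 - 13^2)/22 = 770/22 = 35, a_3 = floor((30 + 13)/35) = 1.
  m_4 = 35*1 - 13 = 22, d_4 = (939 - 22^2)/35 = 455/35 = 13, a_4 = floor((30 + 22)/13) = 4.
  m_5 = 13*4 - 22 = 30, d_5 = (939 - 30^2)/13 = 39/13 = 3, a_5 = floor((30 + 30)/3) = 20.
  m_6 = 3*20 - 30 = 30, d_6 = (939 - 30^2)/3 = 39/3 = 13, a_6 = floor((30 + 30)/13) = 4.
  m_7 = 13*4 - 30 = 22, d_7 = (939 - 22^2)/13 = 455/13 = 35, a_7 = floor((30 + 22)/35) = 1.
  m_8 = 35*1 - 22 = 13, d_8 = (939 - 13^2)/35 = 770/35 = 22, a_8 = floor((30 + 13)/22) = 1.
  m_9 = 22*1 - 13 = 9, d_9 = (939 - 9^2)/22 = 858/22 = 39, a_9 = floor((30 + 9)/39) = 1.
  m_10 = 39*1 - 9 = 30, d_10 = (939 - 30^2)/39 = 39/39 = 1, a_10 = floor((30 + 30)/1) = 60.
  m_11 = 1*60 - 30 = 30, d_11 = (939 - 30^2)/1 = 39/1 = 39: (m_11, d_11) = (m_1, d_1) = (30, 39), so from here the quotients repeat a_1, ..., a_10; the period length is 10.
So sqrt(939) = [30; (1, 1, 1, 4, 20, 4, 1, 1, 1, 60)] with period length k = 10.
k is even, so the fundamental solution of x^2 - 939y^2 = 1 is (p_{k-1}, q_{k-1}) = (p_9, q_9); compute convergents through index 9.
Convergents (p_i = a_i*p_{i-1} + p_{i-2}, q_i = a_i*q_{i-1} + q_{i-2} with p_{-2}=0, p_{-1}=1, q_{-2}=1, q_{-1}=0):
  i=0: a_0=30, p_0 = 30*1 + 0 = 30, q_0 = 30*0 + 1 = 1.
  i=1: a_1=1, p_1 = 1*30 + 1 = 31, q_1 = 1*1 + 0 = 1.
  i=2: a_2=1, p_2 = 1*31 + 30 = 61, q_2 = 1*1 + 1 = 2.
  i=3: a_3=1, p_3 = 1*61 + 31 = 92, q_3 = 1*2 + 1 = 3.
  i=4: a_4=4, p_4 = 4*92 + 61 = 429, q_4 = 4*3 + 2 = 14.
  i=5: a_5=20, p_5 = 20*429 + 92 = 8672, q_5 = 20*14 + 3 = 283.
  i=6: a_6=4, p_6 = 4*8672 + 429 = 35117, q_6 = 4*283 + 14 = 1146.
  i=7: a_7=1, p_7 = 1*35117 + 8672 = 43789, q_7 = 1*1146 + 283 = 1429.
  i=8: a_8=1, p_8 = 1*43789 + 35117 = 78906, q_8 = 1*1429 + 1146 = 2575.
  i=9: a_9=1, p_9 = 1*78906 + 43789 = 122695, q_9 = 1*2575 + 1429 = 4004.
Check: 122695^2 - 939*4004^2 = 15054063025 - 15054063024 = 1, so (x, y) = (122695, 4004) solves the equation, and by the theorem it is the least positive solution.

(x, y) = (122695, 4004)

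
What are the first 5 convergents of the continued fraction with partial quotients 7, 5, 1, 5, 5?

Using the convergent recurrence p_i = a_i*p_{i-1} + p_{i-2}, q_i = a_i*q_{i-1} + q_{i-2} with p_{-2}=0, p_{-1}=1, q_{-2}=1, q_{-1}=0:
  i=0: a_0=7, p_0 = 7*1 + 0 = 7, q_0 = 7*0 + 1 = 1.
  i=1: a_1=5, p_1 = 5*7 + 1 = 36, q_1 = 5*1 + 0 = 5.
  i=2: a_2=1, p_2 = 1*36 + 7 = 43, q_2 = 1*5 + 1 = 6.
  i=3: a_3=5, p_3 = 5*43 + 36 = 251, q_3 = 5*6 + 5 = 35.
  i=4: a_4=5, p_4 = 5*251 + 43 = 1298, q_4 = 5*35 + 6 = 181.

7/1, 36/5, 43/6, 251/35, 1298/181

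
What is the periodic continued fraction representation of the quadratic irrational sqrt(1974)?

Write x_i = (sqrt(1974) + m_i)/d_i with (m_0, d_0) = (0, 1). a_0 = floor(sqrt(1974)) = 44, since 44^2 = 1936 <= 1974 < 2025 = 45^2.
Iterate m_{i+1} = d_i*a_i - m_i, d_{i+1} = (1974 - m_{i+1}^2)/d_i, a_{i+1} = floor((a_0 + m_{i+1})/d_{i+1}):
  m_1 = 1*44 - 0 = 44, d_1 = (1974 - 44^2)/1 = 38/1 = 38, a_1 = floor((44 + 44)/38) = 2.
  m_2 = 38*2 - 44 = 32, d_2 = (1974 - 32^2)/38 = 950/38 = 25, a_2 = floor((44 + 32)/25) = 3.
  m_3 = 25*3 - 32 = 43, d_3 = (1974 - 43^2)/25 = 125/25 = 5, a_3 = floor((44 + 43)/5) = 17.
  m_4 = 5*17 - 43 = 42, d_4 = (1974 - 42^2)/5 = 210/5 = 42, a_4 = floor((44 + 42)/42) = 2.
  m_5 = 42*2 - 42 = 42, d_5 = (1974 - 42^2)/42 = 210/42 = 5, a_5 = floor((44 + 42)/5) = 17.
  m_6 = 5*17 - 42 = 43, d_6 = (1974 - 43^2)/5 = 125/5 = 25, a_6 = floor((44 + 43)/25) = 3.
  m_7 = 25*3 - 43 = 32, d_7 = (1974 - 32^2)/25 = 950/25 = 38, a_7 = floor((44 + 32)/38) = 2.
  m_8 = 38*2 - 32 = 44, d_8 = (1974 - 44^2)/38 = 38/38 = 1, a_8 = floor((44 + 44)/1) = 88.
  m_9 = 1*88 - 44 = 44, d_9 = (1974 - 44^2)/1 = 38/1 = 38: (m_9, d_9) = (m_1, d_1) = (44, 38), so from here the quotients repeat a_1, ..., a_8; the period length is 8.
Hence the expansion of sqrt(1974) is a_0 = 44 followed by the repeating block 2, 3, 17, 2, 17, 3, 2, 88 (period 8).

[44; (2, 3, 17, 2, 17, 3, 2, 88)]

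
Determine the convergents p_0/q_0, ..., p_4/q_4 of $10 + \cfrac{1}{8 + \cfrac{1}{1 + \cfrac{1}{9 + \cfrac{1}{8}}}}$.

Using the convergent recurrence p_i = a_i*p_{i-1} + p_{i-2}, q_i = a_i*q_{i-1} + q_{i-2} with p_{-2}=0, p_{-1}=1, q_{-2}=1, q_{-1}=0:
  i=0: a_0=10, p_0 = 10*1 + 0 = 10, q_0 = 10*0 + 1 = 1.
  i=1: a_1=8, p_1 = 8*10 + 1 = 81, q_1 = 8*1 + 0 = 8.
  i=2: a_2=1, p_2 = 1*81 + 10 = 91, q_2 = 1*8 + 1 = 9.
  i=3: a_3=9, p_3 = 9*91 + 81 = 900, q_3 = 9*9 + 8 = 89.
  i=4: a_4=8, p_4 = 8*900 + 91 = 7291, q_4 = 8*89 + 9 = 721.

10/1, 81/8, 91/9, 900/89, 7291/721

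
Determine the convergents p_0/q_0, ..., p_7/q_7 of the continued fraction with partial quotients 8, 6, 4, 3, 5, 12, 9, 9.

Using the convergent recurrence p_i = a_i*p_{i-1} + p_{i-2}, q_i = a_i*q_{i-1} + q_{i-2} with p_{-2}=0, p_{-1}=1, q_{-2}=1, q_{-1}=0:
  i=0: a_0=8, p_0 = 8*1 + 0 = 8, q_0 = 8*0 + 1 = 1.
  i=1: a_1=6, p_1 = 6*8 + 1 = 49, q_1 = 6*1 + 0 = 6.
  i=2: a_2=4, p_2 = 4*49 + 8 = 204, q_2 = 4*6 + 1 = 25.
  i=3: a_3=3, p_3 = 3*204 + 49 = 661, q_3 = 3*25 + 6 = 81.
  i=4: a_4=5, p_4 = 5*661 + 204 = 3509, q_4 = 5*81 + 25 = 430.
  i=5: a_5=12, p_5 = 12*3509 + 661 = 42769, q_5 = 12*430 + 81 = 5241.
  i=6: a_6=9, p_6 = 9*42769 + 3509 = 388430, q_6 = 9*5241 + 430 = 47599.
  i=7: a_7=9, p_7 = 9*388430 + 42769 = 3538639, q_7 = 9*47599 + 5241 = 433632.

8/1, 49/6, 204/25, 661/81, 3509/430, 42769/5241, 388430/47599, 3538639/433632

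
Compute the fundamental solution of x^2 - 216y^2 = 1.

First expand sqrt(216) as a continued fraction. With x_i = (sqrt(216) + m_i)/d_i and (m_0, d_0) = (0, 1): a_0 = floor(sqrt(216)) = 14, since 14^2 = 196 <= 216 < 225 = 15^2.
Iterate m_{i+1} = d_i*a_i - m_i, d_{i+1} = (216 - m_{i+1}^2)/d_i, a_{i+1} = floor((a_0 + m_{i+1})/d_{i+1}):
  m_1 = 1*14 - 0 = 14, d_1 = (216 - 14^2)/1 = 20/1 = 20, a_1 = floor((14 + 14)/20) = 1.
  m_2 = 20*1 - 14 = 6, d_2 = (216 - 6^2)/20 = 180/20 = 9, a_2 = floor((14 + 6)/9) = 2.
  m_3 = 9*2 - 6 = 12, d_3 = (216 - 12^2)/9 = 72/9 = 8, a_3 = floor((14 + 12)/8) = 3.
  m_4 = 8*3 - 12 = 12, d_4 = (216 - 12^2)/8 = 72/8 = 9, a_4 = floor((14 + 12)/9) = 2.
  m_5 = 9*2 - 12 = 6, d_5 = (216 - 6^2)/9 = 180/9 = 20, a_5 = floor((14 + 6)/20) = 1.
  m_6 = 20*1 - 6 = 14, d_6 = (216 - 14^2)/20 = 20/20 = 1, a_6 = floor((14 + 14)/1) = 28.
  m_7 = 1*28 - 14 = 14, d_7 = (216 - 14^2)/1 = 20/1 = 20: (m_7, d_7) = (m_1, d_1) = (14, 20), so from here the quotients repeat a_1, ..., a_6; the period length is 6.
So sqrt(216) = [14; (1, 2, 3, 2, 1, 28)] with period length k = 6.
k is even, so the fundamental solution of x^2 - 216y^2 = 1 is (p_{k-1}, q_{k-1}) = (p_5, q_5); compute convergents through index 5.
Convergents (p_i = a_i*p_{i-1} + p_{i-2}, q_i = a_i*q_{i-1} + q_{i-2} with p_{-2}=0, p_{-1}=1, q_{-2}=1, q_{-1}=0):
  i=0: a_0=14, p_0 = 14*1 + 0 = 14, q_0 = 14*0 + 1 = 1.
  i=1: a_1=1, p_1 = 1*14 + 1 = 15, q_1 = 1*1 + 0 = 1.
  i=2: a_2=2, p_2 = 2*15 + 14 = 44, q_2 = 2*1 + 1 = 3.
  i=3: a_3=3, p_3 = 3*44 + 15 = 147, q_3 = 3*3 + 1 = 10.
  i=4: a_4=2, p_4 = 2*147 + 44 = 338, q_4 = 2*10 + 3 = 23.
  i=5: a_5=1, p_5 = 1*338 + 147 = 485, q_5 = 1*23 + 10 = 33.
Check: 485^2 - 216*33^2 = 235225 - 235224 = 1, so (x, y) = (485, 33) solves the equation, and by the theorem it is the least positive solution.

(x, y) = (485, 33)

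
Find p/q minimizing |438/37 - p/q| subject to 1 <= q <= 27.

296/25

Expand x = 438/37 as a continued fraction with the Euclidean algorithm:
  438 = 11*37 + 31, so a_0 = 11.
  37 = 1*31 + 6, so a_1 = 1.
  31 = 5*6 + 1, so a_2 = 5.
  6 = 6*1 + 0, so a_3 = 6.
so x = [11; 1, 5, 6].
Convergents (p_i = a_i*p_{i-1} + p_{i-2}, q_i = a_i*q_{i-1} + q_{i-2} with p_{-2}=0, p_{-1}=1, q_{-2}=1, q_{-1}=0), until the denominator exceeds 27:
  i=0: a_0=11, p_0 = 11*1 + 0 = 11, q_0 = 11*0 + 1 = 1.
  i=1: a_1=1, p_1 = 1*11 + 1 = 12, q_1 = 1*1 + 0 = 1.
  i=2: a_2=5, p_2 = 5*12 + 11 = 71, q_2 = 5*1 + 1 = 6.
  i=3: a_3=6, p_3 = 6*71 + 12 = 438, q_3 = 6*6 + 1 = 37.
q_3 = 37 > 27, so the last convergent with denominator <= 27 is p_2/q_2 = 71/6.
The closest fraction with denominator <= 27 is either p_2/q_2 or the intermediate fraction (k*p_2 + p_1)/(k*q_2 + q_1) with the largest k >= 1 whose denominator stays <= 27; these approach x as k grows, and every other convergent or intermediate fraction in range is farther away.
Largest k: floor((27 - q_1)/q_2) = floor((27 - 1)/6) = 4.
That gives (4*71 + 12)/(4*6 + 1) = 296/25.
Compare the errors: |x - 71/6| = |438*6 - 71*37|/(37*6) = 1/222, and |x - 296/25| = |438*25 - 296*37|/(37*25) = 2/925.
Cross-multiplying, 2*222 = 444 < 925 = 1*925, so 2/925 is smaller: the intermediate fraction 296/25 is closer to x than 71/6.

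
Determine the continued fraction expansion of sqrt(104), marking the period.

[10; (5, 20)]

Write x_i = (sqrt(104) + m_i)/d_i with (m_0, d_0) = (0, 1). a_0 = floor(sqrt(104)) = 10, since 10^2 = 100 <= 104 < 121 = 11^2.
Iterate m_{i+1} = d_i*a_i - m_i, d_{i+1} = (104 - m_{i+1}^2)/d_i, a_{i+1} = floor((a_0 + m_{i+1})/d_{i+1}):
  m_1 = 1*10 - 0 = 10, d_1 = (104 - 10^2)/1 = 4/1 = 4, a_1 = floor((10 + 10)/4) = 5.
  m_2 = 4*5 - 10 = 10, d_2 = (104 - 10^2)/4 = 4/4 = 1, a_2 = floor((10 + 10)/1) = 20.
  m_3 = 1*20 - 10 = 10, d_3 = (104 - 10^2)/1 = 4/1 = 4: (m_3, d_3) = (m_1, d_1) = (10, 4), so from here the quotients repeat a_1, a_2; the period length is 2.
Hence the expansion of sqrt(104) is a_0 = 10 followed by the repeating block 5, 20 (period 2).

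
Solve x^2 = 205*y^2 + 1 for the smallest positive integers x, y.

First expand sqrt(205) as a continued fraction. With x_i = (sqrt(205) + m_i)/d_i and (m_0, d_0) = (0, 1): a_0 = floor(sqrt(205)) = 14, since 14^2 = 196 <= 205 < 225 = 15^2.
Iterate m_{i+1} = d_i*a_i - m_i, d_{i+1} = (205 - m_{i+1}^2)/d_i, a_{i+1} = floor((a_0 + m_{i+1})/d_{i+1}):
  m_1 = 1*14 - 0 = 14, d_1 = (205 - 14^2)/1 = 9/1 = 9, a_1 = floor((14 + 14)/9) = 3.
  m_2 = 9*3 - 14 = 13, d_2 = (205 - 13^2)/9 = 36/9 = 4, a_2 = floor((14 + 13)/4) = 6.
  m_3 = 4*6 - 13 = 11, d_3 = (205 - 11^2)/4 = 84/4 = 21, a_3 = floor((14 + 11)/21) = 1.
  m_4 = 21*1 - 11 = 10, d_4 = (205 - 10^2)/21 = 105/21 = 5, a_4 = floor((14 + 10)/5) = 4.
  m_5 = 5*4 - 10 = 10, d_5 = (205 - 10^2)/5 = 105/5 = 21, a_5 = floor((14 + 10)/21) = 1.
  m_6 = 21*1 - 10 = 11, d_6 = (205 - 11^2)/21 = 84/21 = 4, a_6 = floor((14 + 11)/4) = 6.
  m_7 = 4*6 - 11 = 13, d_7 = (205 - 13^2)/4 = 36/4 = 9, a_7 = floor((14 + 13)/9) = 3.
  m_8 = 9*3 - 13 = 14, d_8 = (205 - 14^2)/9 = 9/9 = 1, a_8 = floor((14 + 14)/1) = 28.
  m_9 = 1*28 - 14 = 14, d_9 = (205 - 14^2)/1 = 9/1 = 9: (m_9, d_9) = (m_1, d_1) = (14, 9), so from here the quotients repeat a_1, ..., a_8; the period length is 8.
So sqrt(205) = [14; (3, 6, 1, 4, 1, 6, 3, 28)] with period length k = 8.
k is even, so the fundamental solution of x^2 - 205y^2 = 1 is (p_{k-1}, q_{k-1}) = (p_7, q_7); compute convergents through index 7.
Convergents (p_i = a_i*p_{i-1} + p_{i-2}, q_i = a_i*q_{i-1} + q_{i-2} with p_{-2}=0, p_{-1}=1, q_{-2}=1, q_{-1}=0):
  i=0: a_0=14, p_0 = 14*1 + 0 = 14, q_0 = 14*0 + 1 = 1.
  i=1: a_1=3, p_1 = 3*14 + 1 = 43, q_1 = 3*1 + 0 = 3.
  i=2: a_2=6, p_2 = 6*43 + 14 = 272, q_2 = 6*3 + 1 = 19.
  i=3: a_3=1, p_3 = 1*272 + 43 = 315, q_3 = 1*19 + 3 = 22.
  i=4: a_4=4, p_4 = 4*315 + 272 = 1532, q_4 = 4*22 + 19 = 107.
  i=5: a_5=1, p_5 = 1*1532 + 315 = 1847, q_5 = 1*107 + 22 = 129.
  i=6: a_6=6, p_6 = 6*1847 + 1532 = 12614, q_6 = 6*129 + 107 = 881.
  i=7: a_7=3, p_7 = 3*12614 + 1847 = 39689, q_7 = 3*881 + 129 = 2772.
Check: 39689^2 - 205*2772^2 = 1575216721 - 1575216720 = 1, so (x, y) = (39689, 2772) solves the equation, and by the theorem it is the least positive solution.

(x, y) = (39689, 2772)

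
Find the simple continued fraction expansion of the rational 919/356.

Run the Euclidean algorithm on 919 and 356; the successive quotients are the partial quotients a_0, a_1, ... (each step inverts the fractional part left over by the previous one):
  919 = 2*356 + 207, so a_0 = 2.
  356 = 1*207 + 149, so a_1 = 1.
  207 = 1*149 + 58, so a_2 = 1.
  149 = 2*58 + 33, so a_3 = 2.
  58 = 1*33 + 25, so a_4 = 1.
  33 = 1*25 + 8, so a_5 = 1.
  25 = 3*8 + 1, so a_6 = 3.
  8 = 8*1 + 0, so a_7 = 8.
The remainder reaches 0 after 8 divisions, so the expansion has 8 partial quotients, read off in order.

[2; 1, 1, 2, 1, 1, 3, 8]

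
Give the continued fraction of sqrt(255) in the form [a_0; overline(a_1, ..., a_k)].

Write x_i = (sqrt(255) + m_i)/d_i with (m_0, d_0) = (0, 1). a_0 = floor(sqrt(255)) = 15, since 15^2 = 225 <= 255 < 256 = 16^2.
Iterate m_{i+1} = d_i*a_i - m_i, d_{i+1} = (255 - m_{i+1}^2)/d_i, a_{i+1} = floor((a_0 + m_{i+1})/d_{i+1}):
  m_1 = 1*15 - 0 = 15, d_1 = (255 - 15^2)/1 = 30/1 = 30, a_1 = floor((15 + 15)/30) = 1.
  m_2 = 30*1 - 15 = 15, d_2 = (255 - 15^2)/30 = 30/30 = 1, a_2 = floor((15 + 15)/1) = 30.
  m_3 = 1*30 - 15 = 15, d_3 = (255 - 15^2)/1 = 30/1 = 30: (m_3, d_3) = (m_1, d_1) = (15, 30), so from here the quotients repeat a_1, a_2; the period length is 2.
Hence the expansion of sqrt(255) is a_0 = 15 followed by the repeating block 1, 30 (period 2).

[15; overline(1, 30)]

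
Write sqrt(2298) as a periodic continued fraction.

Write x_i = (sqrt(2298) + m_i)/d_i with (m_0, d_0) = (0, 1). a_0 = floor(sqrt(2298)) = 47, since 47^2 = 2209 <= 2298 < 2304 = 48^2.
Iterate m_{i+1} = d_i*a_i - m_i, d_{i+1} = (2298 - m_{i+1}^2)/d_i, a_{i+1} = floor((a_0 + m_{i+1})/d_{i+1}):
  m_1 = 1*47 - 0 = 47, d_1 = (2298 - 47^2)/1 = 89/1 = 89, a_1 = floor((47 + 47)/89) = 1.
  m_2 = 89*1 - 47 = 42, d_2 = (2298 - 42^2)/89 = 534/89 = 6, a_2 = floor((47 + 42)/6) = 14.
  m_3 = 6*14 - 42 = 42, d_3 = (2298 - 42^2)/6 = 534/6 = 89, a_3 = floor((47 + 42)/89) = 1.
  m_4 = 89*1 - 42 = 47, d_4 = (2298 - 47^2)/89 = 89/89 = 1, a_4 = floor((47 + 47)/1) = 94.
  m_5 = 1*94 - 47 = 47, d_5 = (2298 - 47^2)/1 = 89/1 = 89: (m_5, d_5) = (m_1, d_1) = (47, 89), so from here the quotients repeat a_1, ..., a_4; the period length is 4.
Hence the expansion of sqrt(2298) is a_0 = 47 followed by the repeating block 1, 14, 1, 94 (period 4).

[47; (1, 14, 1, 94)]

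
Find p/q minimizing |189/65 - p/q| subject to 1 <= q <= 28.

Expand x = 189/65 as a continued fraction with the Euclidean algorithm:
  189 = 2*65 + 59, so a_0 = 2.
  65 = 1*59 + 6, so a_1 = 1.
  59 = 9*6 + 5, so a_2 = 9.
  6 = 1*5 + 1, so a_3 = 1.
  5 = 5*1 + 0, so a_4 = 5.
so x = [2; 1, 9, 1, 5].
Convergents (p_i = a_i*p_{i-1} + p_{i-2}, q_i = a_i*q_{i-1} + q_{i-2} with p_{-2}=0, p_{-1}=1, q_{-2}=1, q_{-1}=0), until the denominator exceeds 28:
  i=0: a_0=2, p_0 = 2*1 + 0 = 2, q_0 = 2*0 + 1 = 1.
  i=1: a_1=1, p_1 = 1*2 + 1 = 3, q_1 = 1*1 + 0 = 1.
  i=2: a_2=9, p_2 = 9*3 + 2 = 29, q_2 = 9*1 + 1 = 10.
  i=3: a_3=1, p_3 = 1*29 + 3 = 32, q_3 = 1*10 + 1 = 11.
  i=4: a_4=5, p_4 = 5*32 + 29 = 189, q_4 = 5*11 + 10 = 65.
q_4 = 65 > 28, so the last convergent with denominator <= 28 is p_3/q_3 = 32/11.
The closest fraction with denominator <= 28 is either p_3/q_3 or the intermediate fraction (k*p_3 + p_2)/(k*q_3 + q_2) with the largest k >= 1 whose denominator stays <= 28; these approach x as k grows, and every other convergent or intermediate fraction in range is farther away.
Largest k: floor((28 - q_2)/q_3) = floor((28 - 10)/11) = 1.
That gives (1*32 + 29)/(1*11 + 10) = 61/21.
Compare the errors: |x - 32/11| = |189*11 - 32*65|/(65*11) = 1/715, and |x - 61/21| = |189*21 - 61*65|/(65*21) = 4/1365.
Cross-multiplying, 1*1365 = 1365 < 2860 = 4*715, so 1/715 is smaller: the convergent 32/11 is closer to x than 61/21.

32/11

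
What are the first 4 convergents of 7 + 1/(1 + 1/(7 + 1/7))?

Using the convergent recurrence p_i = a_i*p_{i-1} + p_{i-2}, q_i = a_i*q_{i-1} + q_{i-2} with p_{-2}=0, p_{-1}=1, q_{-2}=1, q_{-1}=0:
  i=0: a_0=7, p_0 = 7*1 + 0 = 7, q_0 = 7*0 + 1 = 1.
  i=1: a_1=1, p_1 = 1*7 + 1 = 8, q_1 = 1*1 + 0 = 1.
  i=2: a_2=7, p_2 = 7*8 + 7 = 63, q_2 = 7*1 + 1 = 8.
  i=3: a_3=7, p_3 = 7*63 + 8 = 449, q_3 = 7*8 + 1 = 57.

7/1, 8/1, 63/8, 449/57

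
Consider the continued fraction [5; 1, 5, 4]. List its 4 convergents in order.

5/1, 6/1, 35/6, 146/25

Using the convergent recurrence p_i = a_i*p_{i-1} + p_{i-2}, q_i = a_i*q_{i-1} + q_{i-2} with p_{-2}=0, p_{-1}=1, q_{-2}=1, q_{-1}=0:
  i=0: a_0=5, p_0 = 5*1 + 0 = 5, q_0 = 5*0 + 1 = 1.
  i=1: a_1=1, p_1 = 1*5 + 1 = 6, q_1 = 1*1 + 0 = 1.
  i=2: a_2=5, p_2 = 5*6 + 5 = 35, q_2 = 5*1 + 1 = 6.
  i=3: a_3=4, p_3 = 4*35 + 6 = 146, q_3 = 4*6 + 1 = 25.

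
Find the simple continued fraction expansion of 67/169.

Run the Euclidean algorithm on 67 and 169; the successive quotients are the partial quotients a_0, a_1, ... (each step inverts the fractional part left over by the previous one):
  67 = 0*169 + 67, so a_0 = 0.
  169 = 2*67 + 35, so a_1 = 2.
  67 = 1*35 + 32, so a_2 = 1.
  35 = 1*32 + 3, so a_3 = 1.
  32 = 10*3 + 2, so a_4 = 10.
  3 = 1*2 + 1, so a_5 = 1.
  2 = 2*1 + 0, so a_6 = 2.
The remainder reaches 0 after 7 divisions, so the expansion has 7 partial quotients, read off in order.

[0; 2, 1, 1, 10, 1, 2]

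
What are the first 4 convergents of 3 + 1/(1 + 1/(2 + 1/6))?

3/1, 4/1, 11/3, 70/19

Using the convergent recurrence p_i = a_i*p_{i-1} + p_{i-2}, q_i = a_i*q_{i-1} + q_{i-2} with p_{-2}=0, p_{-1}=1, q_{-2}=1, q_{-1}=0:
  i=0: a_0=3, p_0 = 3*1 + 0 = 3, q_0 = 3*0 + 1 = 1.
  i=1: a_1=1, p_1 = 1*3 + 1 = 4, q_1 = 1*1 + 0 = 1.
  i=2: a_2=2, p_2 = 2*4 + 3 = 11, q_2 = 2*1 + 1 = 3.
  i=3: a_3=6, p_3 = 6*11 + 4 = 70, q_3 = 6*3 + 1 = 19.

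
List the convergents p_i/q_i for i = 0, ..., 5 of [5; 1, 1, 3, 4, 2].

5/1, 6/1, 11/2, 39/7, 167/30, 373/67

Using the convergent recurrence p_i = a_i*p_{i-1} + p_{i-2}, q_i = a_i*q_{i-1} + q_{i-2} with p_{-2}=0, p_{-1}=1, q_{-2}=1, q_{-1}=0:
  i=0: a_0=5, p_0 = 5*1 + 0 = 5, q_0 = 5*0 + 1 = 1.
  i=1: a_1=1, p_1 = 1*5 + 1 = 6, q_1 = 1*1 + 0 = 1.
  i=2: a_2=1, p_2 = 1*6 + 5 = 11, q_2 = 1*1 + 1 = 2.
  i=3: a_3=3, p_3 = 3*11 + 6 = 39, q_3 = 3*2 + 1 = 7.
  i=4: a_4=4, p_4 = 4*39 + 11 = 167, q_4 = 4*7 + 2 = 30.
  i=5: a_5=2, p_5 = 2*167 + 39 = 373, q_5 = 2*30 + 7 = 67.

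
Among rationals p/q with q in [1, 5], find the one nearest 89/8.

56/5

Expand x = 89/8 as a continued fraction with the Euclidean algorithm:
  89 = 11*8 + 1, so a_0 = 11.
  8 = 8*1 + 0, so a_1 = 8.
so x = [11; 8].
Convergents (p_i = a_i*p_{i-1} + p_{i-2}, q_i = a_i*q_{i-1} + q_{i-2} with p_{-2}=0, p_{-1}=1, q_{-2}=1, q_{-1}=0), until the denominator exceeds 5:
  i=0: a_0=11, p_0 = 11*1 + 0 = 11, q_0 = 11*0 + 1 = 1.
  i=1: a_1=8, p_1 = 8*11 + 1 = 89, q_1 = 8*1 + 0 = 8.
q_1 = 8 > 5, so the last convergent with denominator <= 5 is p_0/q_0 = 11/1.
The closest fraction with denominator <= 5 is either p_0/q_0 or the intermediate fraction (k*p_0 + p_{-1})/(k*q_0 + q_{-1}) with the largest k >= 1 whose denominator stays <= 5; these approach x as k grows, and every other convergent or intermediate fraction in range is farther away.
Largest k: floor((5 - q_{-1})/q_0) = floor((5 - 0)/1) = 5 (using the seeds p_{-1} = 1, q_{-1} = 0).
That gives (5*11 + 1)/(5*1 + 0) = 56/5.
Compare the errors: |x - 11/1| = |89*1 - 11*8|/(8*1) = 1/8, and |x - 56/5| = |89*5 - 56*8|/(8*5) = 3/40.
Cross-multiplying, 3*8 = 24 < 40 = 1*40, so 3/40 is smaller: the intermediate fraction 56/5 is closer to x than 11/1.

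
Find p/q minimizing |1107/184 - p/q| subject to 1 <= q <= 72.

Expand x = 1107/184 as a continued fraction with the Euclidean algorithm:
  1107 = 6*184 + 3, so a_0 = 6.
  184 = 61*3 + 1, so a_1 = 61.
  3 = 3*1 + 0, so a_2 = 3.
so x = [6; 61, 3].
Convergents (p_i = a_i*p_{i-1} + p_{i-2}, q_i = a_i*q_{i-1} + q_{i-2} with p_{-2}=0, p_{-1}=1, q_{-2}=1, q_{-1}=0), until the denominator exceeds 72:
  i=0: a_0=6, p_0 = 6*1 + 0 = 6, q_0 = 6*0 + 1 = 1.
  i=1: a_1=61, p_1 = 61*6 + 1 = 367, q_1 = 61*1 + 0 = 61.
  i=2: a_2=3, p_2 = 3*367 + 6 = 1107, q_2 = 3*61 + 1 = 184.
q_2 = 184 > 72, so the last convergent with denominator <= 72 is p_1/q_1 = 367/61.
The closest fraction with denominator <= 72 is either p_1/q_1 or the intermediate fraction (k*p_1 + p_0)/(k*q_1 + q_0) with the largest k >= 1 whose denominator stays <= 72; these approach x as k grows, and every other convergent or intermediate fraction in range is farther away.
Largest k: floor((72 - q_0)/q_1) = floor((72 - 1)/61) = 1.
That gives (1*367 + 6)/(1*61 + 1) = 373/62.
Compare the errors: |x - 367/61| = |1107*61 - 367*184|/(184*61) = 1/11224, and |x - 373/62| = |1107*62 - 373*184|/(184*62) = 2/11408.
Cross-multiplying, 1*11408 = 11408 < 22448 = 2*11224, so 1/11224 is smaller: the convergent 367/61 is closer to x than 373/62.

367/61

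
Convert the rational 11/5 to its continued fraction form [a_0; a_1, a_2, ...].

[2; 5]

Run the Euclidean algorithm on 11 and 5; the successive quotients are the partial quotients a_0, a_1, ... (each step inverts the fractional part left over by the previous one):
  11 = 2*5 + 1, so a_0 = 2.
  5 = 5*1 + 0, so a_1 = 5.
The remainder reaches 0 after 2 divisions, so the expansion has 2 partial quotients, read off in order.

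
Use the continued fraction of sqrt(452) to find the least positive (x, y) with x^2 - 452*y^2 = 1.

(x, y) = (1204353, 56648)

First expand sqrt(452) as a continued fraction. With x_i = (sqrt(452) + m_i)/d_i and (m_0, d_0) = (0, 1): a_0 = floor(sqrt(452)) = 21, since 21^2 = 441 <= 452 < 484 = 22^2.
Iterate m_{i+1} = d_i*a_i - m_i, d_{i+1} = (452 - m_{i+1}^2)/d_i, a_{i+1} = floor((a_0 + m_{i+1})/d_{i+1}):
  m_1 = 1*21 - 0 = 21, d_1 = (452 - 21^2)/1 = 11/1 = 11, a_1 = floor((21 + 21)/11) = 3.
  m_2 = 11*3 - 21 = 12, d_2 = (452 - 12^2)/11 = 308/11 = 28, a_2 = floor((21 + 12)/28) = 1.
  m_3 = 28*1 - 12 = 16, d_3 = (452 - 16^2)/28 = 196/28 = 7, a_3 = floor((21 + 16)/7) = 5.
  m_4 = 7*5 - 16 = 19, d_4 = (452 - 19^2)/7 = 91/7 = 13, a_4 = floor((21 + 19)/13) = 3.
  m_5 = 13*3 - 19 = 20, d_5 = (452 - 20^2)/13 = 52/13 = 4, a_5 = floor((21 + 20)/4) = 10.
  m_6 = 4*10 - 20 = 20, d_6 = (452 - 20^2)/4 = 52/4 = 13, a_6 = floor((21 + 20)/13) = 3.
  m_7 = 13*3 - 20 = 19, d_7 = (452 - 19^2)/13 = 91/13 = 7, a_7 = floor((21 + 19)/7) = 5.
  m_8 = 7*5 - 19 = 16, d_8 = (452 - 16^2)/7 = 196/7 = 28, a_8 = floor((21 + 16)/28) = 1.
  m_9 = 28*1 - 16 = 12, d_9 = (452 - 12^2)/28 = 308/28 = 11, a_9 = floor((21 + 12)/11) = 3.
  m_10 = 11*3 - 12 = 21, d_10 = (452 - 21^2)/11 = 11/11 = 1, a_10 = floor((21 + 21)/1) = 42.
  m_11 = 1*42 - 21 = 21, d_11 = (452 - 21^2)/1 = 11/1 = 11: (m_11, d_11) = (m_1, d_1) = (21, 11), so from here the quotients repeat a_1, ..., a_10; the period length is 10.
So sqrt(452) = [21; (3, 1, 5, 3, 10, 3, 5, 1, 3, 42)] with period length k = 10.
k is even, so the fundamental solution of x^2 - 452y^2 = 1 is (p_{k-1}, q_{k-1}) = (p_9, q_9); compute convergents through index 9.
Convergents (p_i = a_i*p_{i-1} + p_{i-2}, q_i = a_i*q_{i-1} + q_{i-2} with p_{-2}=0, p_{-1}=1, q_{-2}=1, q_{-1}=0):
  i=0: a_0=21, p_0 = 21*1 + 0 = 21, q_0 = 21*0 + 1 = 1.
  i=1: a_1=3, p_1 = 3*21 + 1 = 64, q_1 = 3*1 + 0 = 3.
  i=2: a_2=1, p_2 = 1*64 + 21 = 85, q_2 = 1*3 + 1 = 4.
  i=3: a_3=5, p_3 = 5*85 + 64 = 489, q_3 = 5*4 + 3 = 23.
  i=4: a_4=3, p_4 = 3*489 + 85 = 1552, q_4 = 3*23 + 4 = 73.
  i=5: a_5=10, p_5 = 10*1552 + 489 = 16009, q_5 = 10*73 + 23 = 753.
  i=6: a_6=3, p_6 = 3*16009 + 1552 = 49579, q_6 = 3*753 + 73 = 2332.
  i=7: a_7=5, p_7 = 5*49579 + 16009 = 263904, q_7 = 5*2332 + 753 = 12413.
  i=8: a_8=1, p_8 = 1*263904 + 49579 = 313483, q_8 = 1*12413 + 2332 = 14745.
  i=9: a_9=3, p_9 = 3*313483 + 263904 = 1204353, q_9 = 3*14745 + 12413 = 56648.
Check: 1204353^2 - 452*56648^2 = 1450466148609 - 1450466148608 = 1, so (x, y) = (1204353, 56648) solves the equation, and by the theorem it is the least positive solution.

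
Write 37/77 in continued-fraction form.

Run the Euclidean algorithm on 37 and 77; the successive quotients are the partial quotients a_0, a_1, ... (each step inverts the fractional part left over by the previous one):
  37 = 0*77 + 37, so a_0 = 0.
  77 = 2*37 + 3, so a_1 = 2.
  37 = 12*3 + 1, so a_2 = 12.
  3 = 3*1 + 0, so a_3 = 3.
The remainder reaches 0 after 4 divisions, so the expansion has 4 partial quotients, read off in order.

[0; 2, 12, 3]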